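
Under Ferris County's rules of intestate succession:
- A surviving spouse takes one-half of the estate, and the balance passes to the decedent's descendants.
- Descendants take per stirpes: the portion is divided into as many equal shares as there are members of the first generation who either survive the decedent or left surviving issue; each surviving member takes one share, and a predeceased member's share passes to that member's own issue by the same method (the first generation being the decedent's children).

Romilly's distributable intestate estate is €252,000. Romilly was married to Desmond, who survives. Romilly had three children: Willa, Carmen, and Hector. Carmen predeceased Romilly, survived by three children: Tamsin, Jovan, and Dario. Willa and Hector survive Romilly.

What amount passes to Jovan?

Jovan receives €14,000.

Desmond takes one-half of €252,000 = €126,000. The remaining €126,000 passes to the descendants.
The descendants' portion (€126,000) is divided into 3 shares of €42,000: Willa and Hector each take €42,000; Carmen's €42,000 share passes to Carmen's issue.
Carmen's share (€42,000) is divided into 3 shares of €14,000: Tamsin, Jovan, and Dario each take €14,000.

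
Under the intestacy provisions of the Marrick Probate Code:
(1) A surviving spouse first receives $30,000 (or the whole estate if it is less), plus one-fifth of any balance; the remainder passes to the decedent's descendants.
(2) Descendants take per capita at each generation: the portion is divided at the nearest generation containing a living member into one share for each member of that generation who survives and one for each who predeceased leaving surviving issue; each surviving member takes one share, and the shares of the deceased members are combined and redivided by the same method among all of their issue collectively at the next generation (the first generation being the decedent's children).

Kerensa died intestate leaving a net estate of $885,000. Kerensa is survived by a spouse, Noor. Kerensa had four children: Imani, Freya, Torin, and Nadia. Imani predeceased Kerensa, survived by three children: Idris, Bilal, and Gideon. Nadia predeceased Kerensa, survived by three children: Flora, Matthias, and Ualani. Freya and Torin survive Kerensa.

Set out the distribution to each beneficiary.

Noor: $201,000; Idris: $57,000; Bilal: $57,000; Gideon: $57,000; Freya: $171,000; Torin: $171,000; Flora: $57,000; Matthias: $57,000; Ualani: $57,000

Noor first takes $30,000, leaving a balance of $855,000. Noor then takes one-fifth of the balance ($171,000), for a total of $201,000. The remaining $684,000 passes to the descendants.
The descendants' portion ($684,000) is divided at the children's generation into 4 shares of $171,000. Freya and Torin each take $171,000. The 2 shares of the deceased (Imani and Nadia) are combined into a pool of $342,000.
That pool ($342,000) is divided at the grandchildren's generation equally among Idris, Bilal, Gideon, Flora, Matthias, and Ualani: $57,000 each.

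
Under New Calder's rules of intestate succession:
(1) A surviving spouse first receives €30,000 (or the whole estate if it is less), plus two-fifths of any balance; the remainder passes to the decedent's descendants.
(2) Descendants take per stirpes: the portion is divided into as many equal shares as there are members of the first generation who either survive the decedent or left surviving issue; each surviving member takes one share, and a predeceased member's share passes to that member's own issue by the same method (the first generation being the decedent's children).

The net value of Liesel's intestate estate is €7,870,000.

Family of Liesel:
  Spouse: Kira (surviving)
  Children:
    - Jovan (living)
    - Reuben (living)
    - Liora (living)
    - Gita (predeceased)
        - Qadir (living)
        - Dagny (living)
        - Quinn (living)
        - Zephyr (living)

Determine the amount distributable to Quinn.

Quinn receives €294,000.

Kira first takes €30,000, leaving a balance of €7,840,000. Kira then takes two-fifths of the balance (€3,136,000), for a total of €3,166,000. The remaining €4,704,000 passes to the descendants.
The descendants' portion (€4,704,000) is divided into 4 shares of €1,176,000: Jovan, Reuben, and Liora each take €1,176,000; Gita's €1,176,000 share passes to Gita's issue.
Gita's share (€1,176,000) is divided into 4 shares of €294,000: Qadir, Dagny, Quinn, and Zephyr each take €294,000.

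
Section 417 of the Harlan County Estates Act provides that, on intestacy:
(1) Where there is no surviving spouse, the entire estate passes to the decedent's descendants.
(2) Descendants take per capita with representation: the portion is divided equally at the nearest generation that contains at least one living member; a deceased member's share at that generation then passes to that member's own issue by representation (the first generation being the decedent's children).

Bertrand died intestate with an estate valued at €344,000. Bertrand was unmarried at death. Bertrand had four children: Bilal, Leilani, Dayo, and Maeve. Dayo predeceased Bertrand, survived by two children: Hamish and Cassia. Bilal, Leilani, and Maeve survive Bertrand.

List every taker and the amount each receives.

Bilal: €86,000; Leilani: €86,000; Hamish: €43,000; Cassia: €43,000; Maeve: €86,000

The entire €344,000 passes to the descendants.
That amount (€344,000) is divided into 4 shares of €86,000: Bilal, Leilani, and Maeve each take €86,000; Dayo's €86,000 share passes to Dayo's issue.
Dayo's share (€86,000) is divided into 2 shares of €43,000: Hamish and Cassia each take €43,000.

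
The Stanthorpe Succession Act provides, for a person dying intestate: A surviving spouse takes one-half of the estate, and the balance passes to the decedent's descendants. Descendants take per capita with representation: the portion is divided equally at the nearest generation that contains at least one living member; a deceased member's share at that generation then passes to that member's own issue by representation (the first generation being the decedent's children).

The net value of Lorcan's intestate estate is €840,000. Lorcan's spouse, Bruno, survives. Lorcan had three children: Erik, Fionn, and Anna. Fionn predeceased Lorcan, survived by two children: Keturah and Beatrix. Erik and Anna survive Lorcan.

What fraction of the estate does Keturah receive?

Keturah receives 1/12 of the estate.

Bruno takes one-half of €840,000 = €420,000. The remaining €420,000 passes to the descendants.
The descendants' portion (€420,000) is divided into 3 shares of €140,000: Erik and Anna each take €140,000; Fionn's €140,000 share passes to Fionn's issue.
Fionn's share (€140,000) is divided into 2 shares of €70,000: Keturah and Beatrix each take €70,000.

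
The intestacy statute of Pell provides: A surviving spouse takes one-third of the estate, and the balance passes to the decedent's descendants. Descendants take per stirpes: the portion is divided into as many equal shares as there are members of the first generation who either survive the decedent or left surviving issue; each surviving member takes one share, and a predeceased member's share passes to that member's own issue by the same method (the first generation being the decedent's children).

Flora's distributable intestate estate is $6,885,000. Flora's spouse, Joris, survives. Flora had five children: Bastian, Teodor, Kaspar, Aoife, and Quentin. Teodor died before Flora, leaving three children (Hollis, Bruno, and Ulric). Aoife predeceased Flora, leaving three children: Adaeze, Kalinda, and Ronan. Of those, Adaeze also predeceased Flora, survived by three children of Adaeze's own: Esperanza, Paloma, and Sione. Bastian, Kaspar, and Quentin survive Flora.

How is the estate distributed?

Joris: $2,295,000; Bastian: $918,000; Hollis: $306,000; Bruno: $306,000; Ulric: $306,000; Kaspar: $918,000; Esperanza: $102,000; Paloma: $102,000; Sione: $102,000; Kalinda: $306,000; Ronan: $306,000; Quentin: $918,000

Joris takes one-third of $6,885,000 = $2,295,000. The remaining $4,590,000 passes to the descendants.
The descendants' portion ($4,590,000) is divided into 5 shares of $918,000: Bastian, Kaspar, and Quentin each take $918,000; Teodor's $918,000 share passes to Teodor's issue; Aoife's $918,000 share passes to Aoife's issue.
Teodor's share ($918,000) is divided into 3 shares of $306,000: Hollis, Bruno, and Ulric each take $306,000.
Aoife's share ($918,000) is divided into 3 shares of $306,000: Kalinda and Ronan each take $306,000; Adaeze's $306,000 share passes to Adaeze's issue.
Adaeze's share ($306,000) is divided into 3 shares of $102,000: Esperanza, Paloma, and Sione each take $102,000.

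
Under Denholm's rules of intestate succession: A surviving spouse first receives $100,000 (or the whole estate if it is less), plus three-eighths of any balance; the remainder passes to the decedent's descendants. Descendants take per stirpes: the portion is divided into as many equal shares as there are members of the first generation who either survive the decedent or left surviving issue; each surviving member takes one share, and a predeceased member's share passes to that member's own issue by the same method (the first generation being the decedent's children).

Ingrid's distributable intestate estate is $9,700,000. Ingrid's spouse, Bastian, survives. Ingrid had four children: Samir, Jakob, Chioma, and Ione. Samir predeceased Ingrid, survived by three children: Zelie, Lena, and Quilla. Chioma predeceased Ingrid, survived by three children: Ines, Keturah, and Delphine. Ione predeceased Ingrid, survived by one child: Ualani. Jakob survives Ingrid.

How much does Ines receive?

Ines receives $500,000.

Bastian first takes $100,000, leaving a balance of $9,600,000. Bastian then takes three-eighths of the balance ($3,600,000), for a total of $3,700,000. The remaining $6,000,000 passes to the descendants.
The descendants' portion ($6,000,000) is divided into 4 shares of $1,500,000: Jakob takes $1,500,000; Samir's $1,500,000 share passes to Samir's issue; Chioma's $1,500,000 share passes to Chioma's issue; Ione's $1,500,000 share passes to Ione's issue.
Samir's share ($1,500,000) is divided into 3 shares of $500,000: Zelie, Lena, and Quilla each take $500,000.
Chioma's share ($1,500,000) is divided into 3 shares of $500,000: Ines, Keturah, and Delphine each take $500,000.
Ione's share ($1,500,000) passes entirely to Ualani.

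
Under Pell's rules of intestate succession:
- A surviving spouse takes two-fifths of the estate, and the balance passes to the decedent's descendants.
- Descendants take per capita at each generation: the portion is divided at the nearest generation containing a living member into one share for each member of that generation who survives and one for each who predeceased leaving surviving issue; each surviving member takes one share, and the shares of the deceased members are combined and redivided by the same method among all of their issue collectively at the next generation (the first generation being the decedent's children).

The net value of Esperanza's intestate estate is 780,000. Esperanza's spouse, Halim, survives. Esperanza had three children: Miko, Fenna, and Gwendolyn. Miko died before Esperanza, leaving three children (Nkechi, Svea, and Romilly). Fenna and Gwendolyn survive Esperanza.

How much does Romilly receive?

Halim takes two-fifths of 780,000 = 312,000. The remaining 468,000 passes to the descendants.
The descendants' portion (468,000) is divided at the children's generation into 3 shares of 156,000. Fenna and Gwendolyn each take 156,000. The remaining share for the deceased Miko (156,000) is carried to the next generation.
That pool (156,000) is divided at the grandchildren's generation equally among Nkechi, Svea, and Romilly: 52,000 each.

Romilly receives 52,000.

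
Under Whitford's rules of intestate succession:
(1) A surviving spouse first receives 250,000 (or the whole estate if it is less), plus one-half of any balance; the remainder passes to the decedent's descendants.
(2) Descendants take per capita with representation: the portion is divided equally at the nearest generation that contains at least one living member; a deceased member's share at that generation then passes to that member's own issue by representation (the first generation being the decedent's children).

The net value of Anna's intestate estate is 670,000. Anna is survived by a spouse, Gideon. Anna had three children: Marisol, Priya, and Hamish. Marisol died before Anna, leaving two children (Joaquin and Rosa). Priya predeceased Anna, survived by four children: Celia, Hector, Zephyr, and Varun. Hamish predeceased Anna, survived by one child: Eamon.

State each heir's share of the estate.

Gideon: 460,000; Joaquin: 30,000; Rosa: 30,000; Celia: 30,000; Hector: 30,000; Zephyr: 30,000; Varun: 30,000; Eamon: 30,000

Gideon first takes 250,000, leaving a balance of 420,000. Gideon then takes one-half of the balance (210,000), for a total of 460,000. The remaining 210,000 passes to the descendants.
No child survives, so the initial division is made at the grandchildren's generation.
The descendants' portion (210,000) is divided into 7 shares of 30,000: Joaquin, Rosa, Celia, Hector, Zephyr, Varun, and Eamon each take 30,000.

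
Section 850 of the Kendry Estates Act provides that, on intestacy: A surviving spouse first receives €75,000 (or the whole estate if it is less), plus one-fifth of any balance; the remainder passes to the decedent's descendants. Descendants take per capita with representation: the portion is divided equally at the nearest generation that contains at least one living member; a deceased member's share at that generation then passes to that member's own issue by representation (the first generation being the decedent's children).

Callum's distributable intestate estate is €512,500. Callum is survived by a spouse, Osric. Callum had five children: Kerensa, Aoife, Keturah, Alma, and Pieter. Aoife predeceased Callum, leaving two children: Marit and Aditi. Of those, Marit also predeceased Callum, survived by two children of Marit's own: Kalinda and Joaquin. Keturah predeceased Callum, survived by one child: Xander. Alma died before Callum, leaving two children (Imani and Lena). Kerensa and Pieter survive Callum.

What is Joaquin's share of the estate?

Joaquin receives €17,500.

Osric first takes €75,000, leaving a balance of €437,500. Osric then takes one-fifth of the balance (€87,500), for a total of €162,500. The remaining €350,000 passes to the descendants.
The descendants' portion (€350,000) is divided into 5 shares of €70,000: Kerensa and Pieter each take €70,000; Aoife's €70,000 share passes to Aoife's issue; Keturah's €70,000 share passes to Keturah's issue; Alma's €70,000 share passes to Alma's issue.
Aoife's share (€70,000) is divided into 2 shares of €35,000: Aditi takes €35,000; Marit's €35,000 share passes to Marit's issue.
Marit's share (€35,000) is divided into 2 shares of €17,500: Kalinda and Joaquin each take €17,500.
Keturah's share (€70,000) passes entirely to Xander.
Alma's share (€70,000) is divided into 2 shares of €35,000: Imani and Lena each take €35,000.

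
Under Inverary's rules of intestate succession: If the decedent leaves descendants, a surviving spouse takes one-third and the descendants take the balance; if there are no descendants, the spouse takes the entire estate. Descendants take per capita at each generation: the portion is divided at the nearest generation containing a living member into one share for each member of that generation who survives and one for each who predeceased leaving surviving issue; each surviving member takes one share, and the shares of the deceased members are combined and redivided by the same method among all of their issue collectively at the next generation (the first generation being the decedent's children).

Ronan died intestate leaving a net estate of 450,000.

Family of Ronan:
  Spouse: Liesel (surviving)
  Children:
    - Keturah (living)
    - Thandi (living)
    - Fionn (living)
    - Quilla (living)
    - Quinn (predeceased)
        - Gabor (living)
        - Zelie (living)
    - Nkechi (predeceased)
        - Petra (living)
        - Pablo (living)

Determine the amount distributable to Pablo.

Liesel takes one-third of 450,000 = 150,000. The remaining 300,000 passes to the descendants.
The descendants' portion (300,000) is divided at the children's generation into 6 shares of 50,000. Keturah, Thandi, Fionn, and Quilla each take 50,000. The 2 shares of the deceased (Quinn and Nkechi) are combined into a pool of 100,000.
That pool (100,000) is divided at the grandchildren's generation equally among Gabor, Zelie, Petra, and Pablo: 25,000 each.

Pablo receives 25,000.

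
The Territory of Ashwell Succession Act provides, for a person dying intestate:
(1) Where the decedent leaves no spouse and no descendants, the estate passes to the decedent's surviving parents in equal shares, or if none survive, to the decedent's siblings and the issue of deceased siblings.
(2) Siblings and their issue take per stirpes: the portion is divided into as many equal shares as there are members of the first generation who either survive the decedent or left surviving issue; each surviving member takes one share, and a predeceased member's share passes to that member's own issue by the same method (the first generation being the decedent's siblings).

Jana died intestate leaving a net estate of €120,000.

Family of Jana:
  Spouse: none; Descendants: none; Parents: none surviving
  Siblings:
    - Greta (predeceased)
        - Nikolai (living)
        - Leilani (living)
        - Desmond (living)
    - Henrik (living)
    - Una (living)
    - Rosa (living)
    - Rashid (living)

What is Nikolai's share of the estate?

Nikolai receives €8,000.

The entire €120,000 passes to the siblings and their issue.
That amount (€120,000) is divided into 5 shares of €24,000: Henrik, Una, Rosa, and Rashid each take €24,000; Greta's €24,000 share passes to Greta's issue.
Greta's share (€24,000) is divided into 3 shares of €8,000: Nikolai, Leilani, and Desmond each take €8,000.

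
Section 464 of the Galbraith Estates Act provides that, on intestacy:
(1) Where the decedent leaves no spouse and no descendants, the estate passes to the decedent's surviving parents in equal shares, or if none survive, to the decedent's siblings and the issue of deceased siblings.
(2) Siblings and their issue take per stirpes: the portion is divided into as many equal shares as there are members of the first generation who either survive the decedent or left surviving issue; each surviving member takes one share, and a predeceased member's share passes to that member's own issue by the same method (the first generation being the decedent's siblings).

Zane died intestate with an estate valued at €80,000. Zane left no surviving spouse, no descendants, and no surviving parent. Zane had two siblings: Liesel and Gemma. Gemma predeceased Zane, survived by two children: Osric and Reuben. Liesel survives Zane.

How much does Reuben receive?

The entire €80,000 passes to the siblings and their issue.
That amount (€80,000) is divided into 2 shares of €40,000: Liesel takes €40,000; Gemma's €40,000 share passes to Gemma's issue.
Gemma's share (€40,000) is divided into 2 shares of €20,000: Osric and Reuben each take €20,000.

Reuben receives €20,000.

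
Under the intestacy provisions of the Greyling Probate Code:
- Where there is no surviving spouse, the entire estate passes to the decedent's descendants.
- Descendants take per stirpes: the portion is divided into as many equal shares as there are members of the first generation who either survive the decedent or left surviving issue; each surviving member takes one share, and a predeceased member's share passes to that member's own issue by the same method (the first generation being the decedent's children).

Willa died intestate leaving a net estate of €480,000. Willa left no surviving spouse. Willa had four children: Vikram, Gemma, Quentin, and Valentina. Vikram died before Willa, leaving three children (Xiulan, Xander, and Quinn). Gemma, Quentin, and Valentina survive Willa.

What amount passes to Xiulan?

Xiulan receives €40,000.

The entire €480,000 passes to the descendants.
That amount (€480,000) is divided into 4 shares of €120,000: Gemma, Quentin, and Valentina each take €120,000; Vikram's €120,000 share passes to Vikram's issue.
Vikram's share (€120,000) is divided into 3 shares of €40,000: Xiulan, Xander, and Quinn each take €40,000.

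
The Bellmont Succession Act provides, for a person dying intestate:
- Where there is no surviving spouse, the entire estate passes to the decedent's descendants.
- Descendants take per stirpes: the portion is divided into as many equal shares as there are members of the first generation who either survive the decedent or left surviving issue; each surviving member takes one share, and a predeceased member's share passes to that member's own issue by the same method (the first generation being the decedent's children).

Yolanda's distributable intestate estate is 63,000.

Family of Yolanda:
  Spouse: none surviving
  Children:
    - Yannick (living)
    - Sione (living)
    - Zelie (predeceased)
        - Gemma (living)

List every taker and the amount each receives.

Yannick: 21,000; Sione: 21,000; Gemma: 21,000

The entire 63,000 passes to the descendants.
That amount (63,000) is divided into 3 shares of 21,000: Yannick and Sione each take 21,000; Zelie's 21,000 share passes to Zelie's issue.
Zelie's share (21,000) passes entirely to Gemma.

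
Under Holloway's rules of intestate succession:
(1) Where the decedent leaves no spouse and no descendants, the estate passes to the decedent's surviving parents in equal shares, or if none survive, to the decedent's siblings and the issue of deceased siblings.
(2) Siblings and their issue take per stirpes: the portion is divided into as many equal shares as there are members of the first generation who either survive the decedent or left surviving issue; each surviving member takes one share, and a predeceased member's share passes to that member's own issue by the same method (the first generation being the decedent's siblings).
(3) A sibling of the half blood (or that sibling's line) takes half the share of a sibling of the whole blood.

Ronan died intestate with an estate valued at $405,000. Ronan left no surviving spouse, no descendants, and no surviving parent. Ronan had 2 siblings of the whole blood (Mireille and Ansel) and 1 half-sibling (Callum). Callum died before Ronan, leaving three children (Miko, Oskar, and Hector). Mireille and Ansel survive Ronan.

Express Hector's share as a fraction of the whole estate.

Hector receives 1/15 of the estate.

The entire $405,000 passes to the siblings and their issue.
Counting each half-blood sibling's line as half a unit, there are 5/2 units in $405,000, so one unit is $162,000. Whole-blood lines (Mireille and Ansel) take $162,000 each; half-blood lines (Callum) take $81,000 each.
Callum's share ($81,000) is divided into 3 shares of $27,000: Miko, Oskar, and Hector each take $27,000.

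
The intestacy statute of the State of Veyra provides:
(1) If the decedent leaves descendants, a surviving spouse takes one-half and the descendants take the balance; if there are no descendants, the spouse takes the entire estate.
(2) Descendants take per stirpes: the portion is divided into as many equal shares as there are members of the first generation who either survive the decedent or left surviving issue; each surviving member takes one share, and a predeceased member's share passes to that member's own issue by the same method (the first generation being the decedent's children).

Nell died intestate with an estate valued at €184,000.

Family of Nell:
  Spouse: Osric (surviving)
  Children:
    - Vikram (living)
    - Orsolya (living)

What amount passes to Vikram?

Osric takes one-half of €184,000 = €92,000. The remaining €92,000 passes to the descendants.
The descendants' portion (€92,000) is divided into 2 shares of €46,000: Vikram and Orsolya each take €46,000.

Vikram receives €46,000.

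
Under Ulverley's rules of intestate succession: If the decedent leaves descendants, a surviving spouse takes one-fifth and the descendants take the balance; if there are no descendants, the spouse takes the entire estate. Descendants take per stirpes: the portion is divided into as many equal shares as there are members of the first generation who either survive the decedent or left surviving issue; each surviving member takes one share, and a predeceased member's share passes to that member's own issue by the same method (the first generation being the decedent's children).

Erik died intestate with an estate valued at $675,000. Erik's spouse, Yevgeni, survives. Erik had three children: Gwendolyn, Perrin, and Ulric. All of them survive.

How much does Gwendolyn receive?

Yevgeni takes one-fifth of $675,000 = $135,000. The remaining $540,000 passes to the descendants.
The descendants' portion ($540,000) is divided into 3 shares of $180,000: Gwendolyn, Perrin, and Ulric each take $180,000.

Gwendolyn receives $180,000.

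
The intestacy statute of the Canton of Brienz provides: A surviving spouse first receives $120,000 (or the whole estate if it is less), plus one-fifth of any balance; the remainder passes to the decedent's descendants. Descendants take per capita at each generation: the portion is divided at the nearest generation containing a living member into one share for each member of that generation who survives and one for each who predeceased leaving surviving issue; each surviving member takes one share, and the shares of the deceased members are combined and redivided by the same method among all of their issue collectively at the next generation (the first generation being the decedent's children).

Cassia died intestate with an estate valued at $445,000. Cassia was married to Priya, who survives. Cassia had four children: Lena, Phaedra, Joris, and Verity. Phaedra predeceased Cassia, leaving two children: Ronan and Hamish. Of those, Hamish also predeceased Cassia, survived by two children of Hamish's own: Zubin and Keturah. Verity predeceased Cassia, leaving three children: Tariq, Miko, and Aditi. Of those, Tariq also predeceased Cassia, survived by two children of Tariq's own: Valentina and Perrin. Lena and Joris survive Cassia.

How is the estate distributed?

Priya first takes $120,000, leaving a balance of $325,000. Priya then takes one-fifth of the balance ($65,000), for a total of $185,000. The remaining $260,000 passes to the descendants.
The descendants' portion ($260,000) is divided at the children's generation into 4 shares of $65,000. Lena and Joris each take $65,000. The 2 shares of the deceased (Phaedra and Verity) are combined into a pool of $130,000.
That pool ($130,000) is divided at the grandchildren's generation into 5 shares of $26,000. Ronan, Miko, and Aditi each take $26,000. The 2 shares of the deceased (Hamish and Tariq) are combined into a pool of $52,000.
That pool ($52,000) is divided at the great-grandchildren's generation equally among Zubin, Keturah, Valentina, and Perrin: $13,000 each.

Priya: $185,000; Lena: $65,000; Ronan: $26,000; Zubin: $13,000; Keturah: $13,000; Joris: $65,000; Valentina: $13,000; Perrin: $13,000; Miko: $26,000; Aditi: $26,000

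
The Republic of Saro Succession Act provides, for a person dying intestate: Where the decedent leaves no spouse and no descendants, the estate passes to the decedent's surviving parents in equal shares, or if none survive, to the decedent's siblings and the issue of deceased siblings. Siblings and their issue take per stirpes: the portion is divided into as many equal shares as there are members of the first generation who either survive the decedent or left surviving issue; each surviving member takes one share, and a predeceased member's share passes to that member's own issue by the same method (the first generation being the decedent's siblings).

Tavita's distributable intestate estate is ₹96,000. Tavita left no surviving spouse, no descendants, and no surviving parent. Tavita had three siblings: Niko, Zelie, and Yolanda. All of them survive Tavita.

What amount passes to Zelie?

Zelie receives ₹32,000.

The entire ₹96,000 passes to the siblings and their issue.
That amount (₹96,000) is divided into 3 shares of ₹32,000: Niko, Zelie, and Yolanda each take ₹32,000.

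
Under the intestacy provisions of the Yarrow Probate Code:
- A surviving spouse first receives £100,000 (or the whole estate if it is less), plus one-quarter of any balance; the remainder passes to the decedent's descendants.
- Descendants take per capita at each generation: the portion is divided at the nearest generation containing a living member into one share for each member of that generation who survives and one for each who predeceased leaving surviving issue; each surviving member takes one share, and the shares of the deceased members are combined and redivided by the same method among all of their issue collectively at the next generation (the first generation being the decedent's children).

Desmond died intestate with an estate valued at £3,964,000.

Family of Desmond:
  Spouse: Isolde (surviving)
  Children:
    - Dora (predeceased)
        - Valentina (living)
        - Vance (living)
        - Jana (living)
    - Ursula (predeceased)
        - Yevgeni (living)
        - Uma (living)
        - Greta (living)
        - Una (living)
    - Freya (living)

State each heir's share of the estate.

Isolde: £1,066,000; Valentina: £276,000; Vance: £276,000; Jana: £276,000; Yevgeni: £276,000; Uma: £276,000; Greta: £276,000; Una: £276,000; Freya: £966,000

Isolde first takes £100,000, leaving a balance of £3,864,000. Isolde then takes one-quarter of the balance (£966,000), for a total of £1,066,000. The remaining £2,898,000 passes to the descendants.
The descendants' portion (£2,898,000) is divided at the children's generation into 3 shares of £966,000. Freya takes £966,000. The 2 shares of the deceased (Dora and Ursula) are combined into a pool of £1,932,000.
That pool (£1,932,000) is divided at the grandchildren's generation equally among Valentina, Vance, Jana, Yevgeni, Uma, Greta, and Una: £276,000 each.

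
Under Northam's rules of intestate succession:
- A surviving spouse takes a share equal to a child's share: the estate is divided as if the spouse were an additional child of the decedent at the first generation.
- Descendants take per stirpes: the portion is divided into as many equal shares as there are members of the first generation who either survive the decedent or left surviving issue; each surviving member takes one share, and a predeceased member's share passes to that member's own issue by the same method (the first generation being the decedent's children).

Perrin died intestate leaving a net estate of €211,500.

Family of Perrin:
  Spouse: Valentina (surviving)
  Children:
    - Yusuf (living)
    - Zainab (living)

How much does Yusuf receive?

Yusuf receives €70,500.

The spouse counts as an additional share at the children's level, so there are 3 primary shares of €70,500. Valentina takes one such share (€70,500).
The children's combined portion (€141,000) is divided into 2 shares of €70,500: Yusuf and Zainab each take €70,500.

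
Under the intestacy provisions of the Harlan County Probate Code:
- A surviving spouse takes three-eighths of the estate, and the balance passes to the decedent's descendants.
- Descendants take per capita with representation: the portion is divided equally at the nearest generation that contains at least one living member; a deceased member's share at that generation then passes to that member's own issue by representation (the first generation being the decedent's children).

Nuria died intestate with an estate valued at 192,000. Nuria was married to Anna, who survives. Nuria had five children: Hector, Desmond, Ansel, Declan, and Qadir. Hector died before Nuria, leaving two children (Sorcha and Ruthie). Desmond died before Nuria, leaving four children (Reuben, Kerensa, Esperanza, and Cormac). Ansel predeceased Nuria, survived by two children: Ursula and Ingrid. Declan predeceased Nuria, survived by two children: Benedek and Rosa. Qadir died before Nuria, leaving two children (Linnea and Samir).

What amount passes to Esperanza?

Anna takes three-eighths of 192,000 = 72,000. The remaining 120,000 passes to the descendants.
No child survives, so the initial division is made at the grandchildren's generation.
The descendants' portion (120,000) is divided into 12 shares of 10,000: Sorcha, Ruthie, Reuben, Kerensa, Esperanza, Cormac, Ursula, Ingrid, Benedek, Rosa, Linnea, and Samir each take 10,000.

Esperanza receives 10,000.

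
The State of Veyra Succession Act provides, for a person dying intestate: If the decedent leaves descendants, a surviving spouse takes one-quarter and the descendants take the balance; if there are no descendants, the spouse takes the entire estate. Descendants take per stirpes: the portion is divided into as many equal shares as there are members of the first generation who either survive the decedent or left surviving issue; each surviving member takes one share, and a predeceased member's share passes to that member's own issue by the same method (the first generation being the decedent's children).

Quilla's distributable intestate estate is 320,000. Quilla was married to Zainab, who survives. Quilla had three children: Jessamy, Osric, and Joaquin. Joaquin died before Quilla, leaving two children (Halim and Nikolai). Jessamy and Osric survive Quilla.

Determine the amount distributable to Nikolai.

Zainab takes one-quarter of 320,000 = 80,000. The remaining 240,000 passes to the descendants.
The descendants' portion (240,000) is divided into 3 shares of 80,000: Jessamy and Osric each take 80,000; Joaquin's 80,000 share passes to Joaquin's issue.
Joaquin's share (80,000) is divided into 2 shares of 40,000: Halim and Nikolai each take 40,000.

Nikolai receives 40,000.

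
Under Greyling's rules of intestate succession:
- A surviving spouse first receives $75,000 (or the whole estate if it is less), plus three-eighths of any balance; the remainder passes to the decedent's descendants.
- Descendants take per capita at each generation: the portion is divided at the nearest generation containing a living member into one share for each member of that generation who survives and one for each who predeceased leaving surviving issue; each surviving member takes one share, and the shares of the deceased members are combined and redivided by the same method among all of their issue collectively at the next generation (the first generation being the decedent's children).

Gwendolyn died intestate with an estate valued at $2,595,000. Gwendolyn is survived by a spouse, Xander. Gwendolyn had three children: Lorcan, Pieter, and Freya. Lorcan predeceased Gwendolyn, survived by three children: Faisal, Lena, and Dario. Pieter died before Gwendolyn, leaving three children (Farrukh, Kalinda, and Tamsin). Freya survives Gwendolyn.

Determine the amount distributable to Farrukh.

Farrukh receives $175,000.

Xander first takes $75,000, leaving a balance of $2,520,000. Xander then takes three-eighths of the balance ($945,000), for a total of $1,020,000. The remaining $1,575,000 passes to the descendants.
The descendants' portion ($1,575,000) is divided at the children's generation into 3 shares of $525,000. Freya takes $525,000. The 2 shares of the deceased (Lorcan and Pieter) are combined into a pool of $1,050,000.
That pool ($1,050,000) is divided at the grandchildren's generation equally among Faisal, Lena, Dario, Farrukh, Kalinda, and Tamsin: $175,000 each.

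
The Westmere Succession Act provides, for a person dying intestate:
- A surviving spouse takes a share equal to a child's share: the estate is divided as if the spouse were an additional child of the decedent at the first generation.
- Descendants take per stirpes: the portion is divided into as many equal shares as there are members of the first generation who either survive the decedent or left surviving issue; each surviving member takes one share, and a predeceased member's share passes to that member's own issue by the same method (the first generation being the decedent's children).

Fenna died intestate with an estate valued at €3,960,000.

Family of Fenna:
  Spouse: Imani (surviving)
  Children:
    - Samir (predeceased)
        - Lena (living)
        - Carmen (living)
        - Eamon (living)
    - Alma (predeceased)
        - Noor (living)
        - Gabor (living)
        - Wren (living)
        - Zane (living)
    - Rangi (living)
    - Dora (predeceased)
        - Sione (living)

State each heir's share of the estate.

The spouse counts as an additional share at the children's level, so there are 5 primary shares of €792,000. Imani takes one such share (€792,000).
The children's combined portion (€3,168,000) is divided into 4 shares of €792,000: Rangi takes €792,000; Samir's €792,000 share passes to Samir's issue; Alma's €792,000 share passes to Alma's issue; Dora's €792,000 share passes to Dora's issue.
Samir's share (€792,000) is divided into 3 shares of €264,000: Lena, Carmen, and Eamon each take €264,000.
Alma's share (€792,000) is divided into 4 shares of €198,000: Noor, Gabor, Wren, and Zane each take €198,000.
Dora's share (€792,000) passes entirely to Sione.

Imani: €792,000; Lena: €264,000; Carmen: €264,000; Eamon: €264,000; Noor: €198,000; Gabor: €198,000; Wren: €198,000; Zane: €198,000; Rangi: €792,000; Sione: €792,000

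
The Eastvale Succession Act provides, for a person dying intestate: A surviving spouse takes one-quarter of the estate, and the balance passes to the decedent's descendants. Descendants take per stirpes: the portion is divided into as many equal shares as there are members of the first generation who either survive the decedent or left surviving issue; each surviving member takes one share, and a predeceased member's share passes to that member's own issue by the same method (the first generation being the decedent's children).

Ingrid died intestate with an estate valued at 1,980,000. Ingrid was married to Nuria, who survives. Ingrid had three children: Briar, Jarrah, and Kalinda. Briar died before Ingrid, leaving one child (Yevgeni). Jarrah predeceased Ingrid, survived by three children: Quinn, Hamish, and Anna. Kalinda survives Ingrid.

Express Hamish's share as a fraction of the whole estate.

Nuria takes one-quarter of 1,980,000 = 495,000. The remaining 1,485,000 passes to the descendants.
The descendants' portion (1,485,000) is divided into 3 shares of 495,000: Kalinda takes 495,000; Briar's 495,000 share passes to Briar's issue; Jarrah's 495,000 share passes to Jarrah's issue.
Briar's share (495,000) passes entirely to Yevgeni.
Jarrah's share (495,000) is divided into 3 shares of 165,000: Quinn, Hamish, and Anna each take 165,000.

Hamish receives 1/12 of the estate.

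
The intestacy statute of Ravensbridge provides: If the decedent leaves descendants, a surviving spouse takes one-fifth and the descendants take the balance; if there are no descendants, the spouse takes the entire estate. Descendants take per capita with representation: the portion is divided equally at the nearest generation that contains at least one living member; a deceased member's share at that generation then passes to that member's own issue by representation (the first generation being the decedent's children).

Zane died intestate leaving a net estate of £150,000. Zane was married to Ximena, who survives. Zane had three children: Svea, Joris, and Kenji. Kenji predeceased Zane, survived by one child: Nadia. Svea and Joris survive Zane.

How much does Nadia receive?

Ximena takes one-fifth of £150,000 = £30,000. The remaining £120,000 passes to the descendants.
The descendants' portion (£120,000) is divided into 3 shares of £40,000: Svea and Joris each take £40,000; Kenji's £40,000 share passes to Kenji's issue.
Kenji's share (£40,000) passes entirely to Nadia.

Nadia receives £40,000.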